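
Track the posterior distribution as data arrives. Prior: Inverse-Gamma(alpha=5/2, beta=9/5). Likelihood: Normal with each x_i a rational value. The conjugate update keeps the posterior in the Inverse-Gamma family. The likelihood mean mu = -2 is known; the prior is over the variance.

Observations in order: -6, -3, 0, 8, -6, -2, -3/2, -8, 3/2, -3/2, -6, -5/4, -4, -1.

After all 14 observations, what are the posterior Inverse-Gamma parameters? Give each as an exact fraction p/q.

obs 1: x=-6 → posterior Inverse-Gamma(3, 49/5)
obs 2: x=-3 → posterior Inverse-Gamma(7/2, 103/10)
obs 3: x=0 → posterior Inverse-Gamma(4, 123/10)
obs 4: x=8 → posterior Inverse-Gamma(9/2, 623/10)
obs 5: x=-6 → posterior Inverse-Gamma(5, 703/10)
obs 6: x=-2 → posterior Inverse-Gamma(11/2, 703/10)
obs 7: x=-3/2 → posterior Inverse-Gamma(6, 2817/40)
obs 8: x=-8 → posterior Inverse-Gamma(13/2, 3537/40)
obs 9: x=3/2 → posterior Inverse-Gamma(7, 1891/20)
obs 10: x=-3/2 → posterior Inverse-Gamma(15/2, 3787/40)
obs 11: x=-6 → posterior Inverse-Gamma(8, 4107/40)
obs 12: x=-5/4 → posterior Inverse-Gamma(17/2, 16473/160)
obs 13: x=-4 → posterior Inverse-Gamma(9, 16793/160)
obs 14: x=-1 → posterior Inverse-Gamma(19/2, 16873/160)

alpha=19/2, beta=16873/160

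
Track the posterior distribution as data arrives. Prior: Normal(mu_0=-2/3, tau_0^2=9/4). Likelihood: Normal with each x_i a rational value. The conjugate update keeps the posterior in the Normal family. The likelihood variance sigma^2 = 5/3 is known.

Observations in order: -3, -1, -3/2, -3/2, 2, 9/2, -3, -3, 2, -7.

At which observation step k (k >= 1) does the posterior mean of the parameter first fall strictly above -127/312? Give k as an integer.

k = 6

obs 1: x=-3 → posterior Normal(-283/141, 45/47)
obs 2: x=-1 → posterior Normal(-182/111, 45/74)
obs 3: x=-3/2 → posterior Normal(-971/606, 45/101)
obs 4: x=-3/2 → posterior Normal(-607/384, 45/128)
obs 5: x=2 → posterior Normal(-89/93, 9/31)
obs 6: x=9/2 → posterior Normal(-23/156, 45/182)
obs 7: x=-3 → posterior Normal(-647/1254, 45/209)
obs 8: x=-3 → posterior Normal(-1133/1416, 45/236)
obs 9: x=2 → posterior Normal(-809/1578, 45/263)
obs 10: x=-7 → posterior Normal(-67/60, 9/58)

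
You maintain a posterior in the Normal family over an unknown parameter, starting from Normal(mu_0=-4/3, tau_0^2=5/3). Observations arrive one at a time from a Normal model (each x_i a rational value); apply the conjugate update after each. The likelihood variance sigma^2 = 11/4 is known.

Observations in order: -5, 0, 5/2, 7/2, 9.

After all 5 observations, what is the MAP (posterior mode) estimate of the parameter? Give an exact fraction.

obs 1: x=-5 → posterior Normal(-144/53, 55/53)
obs 2: x=0 → posterior Normal(-144/73, 55/73)
obs 3: x=5/2 → posterior Normal(-94/93, 55/93)
obs 4: x=7/2 → posterior Normal(-24/113, 55/113)
obs 5: x=9 → posterior Normal(156/133, 55/133)

156/133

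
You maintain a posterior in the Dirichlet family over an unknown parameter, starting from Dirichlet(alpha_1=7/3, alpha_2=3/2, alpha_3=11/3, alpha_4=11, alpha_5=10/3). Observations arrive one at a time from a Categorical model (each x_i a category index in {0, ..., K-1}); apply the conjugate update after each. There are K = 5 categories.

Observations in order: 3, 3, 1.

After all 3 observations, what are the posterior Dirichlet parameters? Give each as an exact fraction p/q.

alpha_1=7/3, alpha_2=5/2, alpha_3=11/3, alpha_4=13, alpha_5=10/3

obs 1: x=3 → posterior Dirichlet(7/3, 3/2, 11/3, 12, 10/3)
obs 2: x=3 → posterior Dirichlet(7/3, 3/2, 11/3, 13, 10/3)
obs 3: x=1 → posterior Dirichlet(7/3, 5/2, 11/3, 13, 10/3)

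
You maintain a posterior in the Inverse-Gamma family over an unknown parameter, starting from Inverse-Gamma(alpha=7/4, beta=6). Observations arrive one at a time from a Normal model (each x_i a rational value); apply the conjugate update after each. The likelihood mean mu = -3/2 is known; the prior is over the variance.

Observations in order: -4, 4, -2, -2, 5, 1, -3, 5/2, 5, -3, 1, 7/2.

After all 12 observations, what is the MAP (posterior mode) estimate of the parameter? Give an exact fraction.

obs 1: x=-4 → posterior Inverse-Gamma(9/4, 73/8)
obs 2: x=4 → posterior Inverse-Gamma(11/4, 97/4)
obs 3: x=-2 → posterior Inverse-Gamma(13/4, 195/8)
obs 4: x=-2 → posterior Inverse-Gamma(15/4, 49/2)
obs 5: x=5 → posterior Inverse-Gamma(17/4, 365/8)
obs 6: x=1 → posterior Inverse-Gamma(19/4, 195/4)
obs 7: x=-3 → posterior Inverse-Gamma(21/4, 399/8)
obs 8: x=5/2 → posterior Inverse-Gamma(23/4, 463/8)
obs 9: x=5 → posterior Inverse-Gamma(25/4, 79)
obs 10: x=-3 → posterior Inverse-Gamma(27/4, 641/8)
obs 11: x=1 → posterior Inverse-Gamma(29/4, 333/4)
obs 12: x=7/2 → posterior Inverse-Gamma(31/4, 383/4)

383/35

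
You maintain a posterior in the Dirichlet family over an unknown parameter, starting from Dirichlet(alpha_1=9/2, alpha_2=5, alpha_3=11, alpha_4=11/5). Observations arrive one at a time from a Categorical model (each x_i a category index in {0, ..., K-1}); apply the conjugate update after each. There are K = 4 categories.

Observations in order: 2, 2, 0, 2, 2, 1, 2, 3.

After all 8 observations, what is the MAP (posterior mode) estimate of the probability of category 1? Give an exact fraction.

obs 1: x=2 → posterior Dirichlet(9/2, 5, 12, 11/5)
obs 2: x=2 → posterior Dirichlet(9/2, 5, 13, 11/5)
obs 3: x=0 → posterior Dirichlet(11/2, 5, 13, 11/5)
obs 4: x=2 → posterior Dirichlet(11/2, 5, 14, 11/5)
obs 5: x=2 → posterior Dirichlet(11/2, 5, 15, 11/5)
obs 6: x=1 → posterior Dirichlet(11/2, 6, 15, 11/5)
obs 7: x=2 → posterior Dirichlet(11/2, 6, 16, 11/5)
obs 8: x=3 → posterior Dirichlet(11/2, 6, 16, 16/5)

50/267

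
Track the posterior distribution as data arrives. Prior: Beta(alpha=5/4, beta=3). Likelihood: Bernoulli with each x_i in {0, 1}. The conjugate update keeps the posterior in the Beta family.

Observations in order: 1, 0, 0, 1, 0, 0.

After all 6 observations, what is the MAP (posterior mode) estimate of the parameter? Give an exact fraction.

obs 1: x=1 → posterior Beta(9/4, 3)
obs 2: x=0 → posterior Beta(9/4, 4)
obs 3: x=0 → posterior Beta(9/4, 5)
obs 4: x=1 → posterior Beta(13/4, 5)
obs 5: x=0 → posterior Beta(13/4, 6)
obs 6: x=0 → posterior Beta(13/4, 7)

3/11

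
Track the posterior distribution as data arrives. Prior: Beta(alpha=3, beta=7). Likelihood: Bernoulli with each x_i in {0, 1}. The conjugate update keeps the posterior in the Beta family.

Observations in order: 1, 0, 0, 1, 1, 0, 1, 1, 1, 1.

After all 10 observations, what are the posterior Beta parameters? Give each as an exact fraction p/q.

obs 1: x=1 → posterior Beta(4, 7)
obs 2: x=0 → posterior Beta(4, 8)
obs 3: x=0 → posterior Beta(4, 9)
obs 4: x=1 → posterior Beta(5, 9)
obs 5: x=1 → posterior Beta(6, 9)
obs 6: x=0 → posterior Beta(6, 10)
obs 7: x=1 → posterior Beta(7, 10)
obs 8: x=1 → posterior Beta(8, 10)
obs 9: x=1 → posterior Beta(9, 10)
obs 10: x=1 → posterior Beta(10, 10)

alpha=10, beta=10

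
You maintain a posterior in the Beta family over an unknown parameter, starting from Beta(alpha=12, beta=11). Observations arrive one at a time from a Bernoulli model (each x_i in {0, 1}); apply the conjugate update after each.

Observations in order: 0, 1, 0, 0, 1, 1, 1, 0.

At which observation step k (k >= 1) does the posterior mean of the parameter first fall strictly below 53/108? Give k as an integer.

obs 1: x=0 → posterior Beta(12, 12)
obs 2: x=1 → posterior Beta(13, 12)
obs 3: x=0 → posterior Beta(13, 13)
obs 4: x=0 → posterior Beta(13, 14)
obs 5: x=1 → posterior Beta(14, 14)
obs 6: x=1 → posterior Beta(15, 14)
obs 7: x=1 → posterior Beta(16, 14)
obs 8: x=0 → posterior Beta(16, 15)

k = 4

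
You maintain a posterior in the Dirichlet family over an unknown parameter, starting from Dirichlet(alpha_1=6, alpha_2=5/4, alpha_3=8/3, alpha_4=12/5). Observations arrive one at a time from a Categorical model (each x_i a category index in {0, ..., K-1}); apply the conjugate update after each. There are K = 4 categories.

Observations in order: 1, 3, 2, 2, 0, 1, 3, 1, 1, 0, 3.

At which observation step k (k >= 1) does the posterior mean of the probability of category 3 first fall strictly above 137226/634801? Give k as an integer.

obs 1: x=1 → posterior Dirichlet(6, 9/4, 8/3, 12/5)
obs 2: x=3 → posterior Dirichlet(6, 9/4, 8/3, 17/5)
obs 3: x=2 → posterior Dirichlet(6, 9/4, 11/3, 17/5)
obs 4: x=2 → posterior Dirichlet(6, 9/4, 14/3, 17/5)
obs 5: x=0 → posterior Dirichlet(7, 9/4, 14/3, 17/5)
obs 6: x=1 → posterior Dirichlet(7, 13/4, 14/3, 17/5)
obs 7: x=3 → posterior Dirichlet(7, 13/4, 14/3, 22/5)
obs 8: x=1 → posterior Dirichlet(7, 17/4, 14/3, 22/5)
obs 9: x=1 → posterior Dirichlet(7, 21/4, 14/3, 22/5)
obs 10: x=0 → posterior Dirichlet(8, 21/4, 14/3, 22/5)
obs 11: x=3 → posterior Dirichlet(8, 21/4, 14/3, 27/5)

k = 2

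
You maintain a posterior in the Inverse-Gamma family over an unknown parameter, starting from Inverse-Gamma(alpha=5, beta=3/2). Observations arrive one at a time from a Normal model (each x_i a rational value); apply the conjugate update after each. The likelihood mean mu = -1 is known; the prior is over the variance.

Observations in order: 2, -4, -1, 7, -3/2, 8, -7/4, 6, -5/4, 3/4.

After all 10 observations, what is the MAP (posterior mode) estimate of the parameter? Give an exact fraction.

3503/352

obs 1: x=2 → posterior Inverse-Gamma(11/2, 6)
obs 2: x=-4 → posterior Inverse-Gamma(6, 21/2)
obs 3: x=-1 → posterior Inverse-Gamma(13/2, 21/2)
obs 4: x=7 → posterior Inverse-Gamma(7, 85/2)
obs 5: x=-3/2 → posterior Inverse-Gamma(15/2, 341/8)
obs 6: x=8 → posterior Inverse-Gamma(8, 665/8)
obs 7: x=-7/4 → posterior Inverse-Gamma(17/2, 2669/32)
obs 8: x=6 → posterior Inverse-Gamma(9, 3453/32)
obs 9: x=-5/4 → posterior Inverse-Gamma(19/2, 1727/16)
obs 10: x=3/4 → posterior Inverse-Gamma(10, 3503/32)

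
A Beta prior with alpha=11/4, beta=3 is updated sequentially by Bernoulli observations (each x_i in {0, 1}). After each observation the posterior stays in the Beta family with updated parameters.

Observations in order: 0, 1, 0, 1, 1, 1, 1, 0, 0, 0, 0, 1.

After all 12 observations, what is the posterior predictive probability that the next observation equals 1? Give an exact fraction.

35/71

obs 1: x=0 → posterior Beta(11/4, 4)
obs 2: x=1 → posterior Beta(15/4, 4)
obs 3: x=0 → posterior Beta(15/4, 5)
obs 4: x=1 → posterior Beta(19/4, 5)
obs 5: x=1 → posterior Beta(23/4, 5)
obs 6: x=1 → posterior Beta(27/4, 5)
obs 7: x=1 → posterior Beta(31/4, 5)
obs 8: x=0 → posterior Beta(31/4, 6)
obs 9: x=0 → posterior Beta(31/4, 7)
obs 10: x=0 → posterior Beta(31/4, 8)
obs 11: x=0 → posterior Beta(31/4, 9)
obs 12: x=1 → posterior Beta(35/4, 9)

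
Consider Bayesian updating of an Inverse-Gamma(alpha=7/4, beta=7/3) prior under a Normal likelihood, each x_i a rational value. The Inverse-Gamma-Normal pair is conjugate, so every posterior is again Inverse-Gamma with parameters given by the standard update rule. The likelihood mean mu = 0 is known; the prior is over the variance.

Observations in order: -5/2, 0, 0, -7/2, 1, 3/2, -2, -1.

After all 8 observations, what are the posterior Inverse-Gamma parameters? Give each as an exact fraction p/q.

obs 1: x=-5/2 → posterior Inverse-Gamma(9/4, 131/24)
obs 2: x=0 → posterior Inverse-Gamma(11/4, 131/24)
obs 3: x=0 → posterior Inverse-Gamma(13/4, 131/24)
obs 4: x=-7/2 → posterior Inverse-Gamma(15/4, 139/12)
obs 5: x=1 → posterior Inverse-Gamma(17/4, 145/12)
obs 6: x=3/2 → posterior Inverse-Gamma(19/4, 317/24)
obs 7: x=-2 → posterior Inverse-Gamma(21/4, 365/24)
obs 8: x=-1 → posterior Inverse-Gamma(23/4, 377/24)

alpha=23/4, beta=377/24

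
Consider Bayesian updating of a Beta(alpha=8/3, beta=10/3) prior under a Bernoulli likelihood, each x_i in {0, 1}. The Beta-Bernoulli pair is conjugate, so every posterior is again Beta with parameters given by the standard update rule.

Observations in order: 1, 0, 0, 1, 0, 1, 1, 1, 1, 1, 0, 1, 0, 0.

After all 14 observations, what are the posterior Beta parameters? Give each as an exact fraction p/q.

obs 1: x=1 → posterior Beta(11/3, 10/3)
obs 2: x=0 → posterior Beta(11/3, 13/3)
obs 3: x=0 → posterior Beta(11/3, 16/3)
obs 4: x=1 → posterior Beta(14/3, 16/3)
obs 5: x=0 → posterior Beta(14/3, 19/3)
obs 6: x=1 → posterior Beta(17/3, 19/3)
obs 7: x=1 → posterior Beta(20/3, 19/3)
obs 8: x=1 → posterior Beta(23/3, 19/3)
obs 9: x=1 → posterior Beta(26/3, 19/3)
obs 10: x=1 → posterior Beta(29/3, 19/3)
obs 11: x=0 → posterior Beta(29/3, 22/3)
obs 12: x=1 → posterior Beta(32/3, 22/3)
obs 13: x=0 → posterior Beta(32/3, 25/3)
obs 14: x=0 → posterior Beta(32/3, 28/3)

alpha=32/3, beta=28/3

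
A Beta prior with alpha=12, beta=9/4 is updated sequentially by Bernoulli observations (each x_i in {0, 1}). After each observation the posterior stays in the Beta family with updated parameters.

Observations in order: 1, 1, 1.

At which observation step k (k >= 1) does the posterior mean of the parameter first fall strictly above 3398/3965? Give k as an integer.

obs 1: x=1 → posterior Beta(13, 9/4)
obs 2: x=1 → posterior Beta(14, 9/4)
obs 3: x=1 → posterior Beta(15, 9/4)

k = 2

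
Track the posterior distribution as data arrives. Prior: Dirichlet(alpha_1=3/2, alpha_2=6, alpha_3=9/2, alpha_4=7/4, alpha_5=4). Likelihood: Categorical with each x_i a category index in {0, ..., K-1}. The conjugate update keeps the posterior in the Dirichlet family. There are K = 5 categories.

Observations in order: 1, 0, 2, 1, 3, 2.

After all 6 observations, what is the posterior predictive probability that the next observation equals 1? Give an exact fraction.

obs 1: x=1 → posterior Dirichlet(3/2, 7, 9/2, 7/4, 4)
obs 2: x=0 → posterior Dirichlet(5/2, 7, 9/2, 7/4, 4)
obs 3: x=2 → posterior Dirichlet(5/2, 7, 11/2, 7/4, 4)
obs 4: x=1 → posterior Dirichlet(5/2, 8, 11/2, 7/4, 4)
obs 5: x=3 → posterior Dirichlet(5/2, 8, 11/2, 11/4, 4)
obs 6: x=2 → posterior Dirichlet(5/2, 8, 13/2, 11/4, 4)

32/95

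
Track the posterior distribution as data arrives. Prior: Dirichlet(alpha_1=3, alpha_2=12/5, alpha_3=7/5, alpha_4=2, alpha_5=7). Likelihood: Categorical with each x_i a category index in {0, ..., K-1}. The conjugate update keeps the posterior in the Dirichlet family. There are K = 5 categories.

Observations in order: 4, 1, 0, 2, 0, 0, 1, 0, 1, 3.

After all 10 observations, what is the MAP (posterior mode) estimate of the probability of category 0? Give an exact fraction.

15/52

obs 1: x=4 → posterior Dirichlet(3, 12/5, 7/5, 2, 8)
obs 2: x=1 → posterior Dirichlet(3, 17/5, 7/5, 2, 8)
obs 3: x=0 → posterior Dirichlet(4, 17/5, 7/5, 2, 8)
obs 4: x=2 → posterior Dirichlet(4, 17/5, 12/5, 2, 8)
obs 5: x=0 → posterior Dirichlet(5, 17/5, 12/5, 2, 8)
obs 6: x=0 → posterior Dirichlet(6, 17/5, 12/5, 2, 8)
obs 7: x=1 → posterior Dirichlet(6, 22/5, 12/5, 2, 8)
obs 8: x=0 → posterior Dirichlet(7, 22/5, 12/5, 2, 8)
obs 9: x=1 → posterior Dirichlet(7, 27/5, 12/5, 2, 8)
obs 10: x=3 → posterior Dirichlet(7, 27/5, 12/5, 3, 8)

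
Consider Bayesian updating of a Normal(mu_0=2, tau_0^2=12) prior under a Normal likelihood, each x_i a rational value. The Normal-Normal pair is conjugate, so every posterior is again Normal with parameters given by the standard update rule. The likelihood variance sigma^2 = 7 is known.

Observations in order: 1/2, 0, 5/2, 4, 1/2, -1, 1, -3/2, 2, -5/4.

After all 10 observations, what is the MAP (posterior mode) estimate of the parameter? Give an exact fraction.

95/127

obs 1: x=1/2 → posterior Normal(20/19, 84/19)
obs 2: x=0 → posterior Normal(20/31, 84/31)
obs 3: x=5/2 → posterior Normal(50/43, 84/43)
obs 4: x=4 → posterior Normal(98/55, 84/55)
obs 5: x=1/2 → posterior Normal(104/67, 84/67)
obs 6: x=-1 → posterior Normal(92/79, 84/79)
obs 7: x=1 → posterior Normal(8/7, 12/13)
obs 8: x=-3/2 → posterior Normal(86/103, 84/103)
obs 9: x=2 → posterior Normal(22/23, 84/115)
obs 10: x=-5/4 → posterior Normal(95/127, 84/127)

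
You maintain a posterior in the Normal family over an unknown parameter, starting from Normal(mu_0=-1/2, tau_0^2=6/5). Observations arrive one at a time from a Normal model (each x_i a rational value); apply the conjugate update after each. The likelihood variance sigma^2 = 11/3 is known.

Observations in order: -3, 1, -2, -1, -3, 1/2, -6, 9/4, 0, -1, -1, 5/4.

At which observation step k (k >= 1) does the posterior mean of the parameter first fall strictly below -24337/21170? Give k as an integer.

k = 5

obs 1: x=-3 → posterior Normal(-163/146, 66/73)
obs 2: x=1 → posterior Normal(-127/182, 66/91)
obs 3: x=-2 → posterior Normal(-199/218, 66/109)
obs 4: x=-1 → posterior Normal(-235/254, 66/127)
obs 5: x=-3 → posterior Normal(-343/290, 66/145)
obs 6: x=1/2 → posterior Normal(-325/326, 66/163)
obs 7: x=-6 → posterior Normal(-541/362, 66/181)
obs 8: x=9/4 → posterior Normal(-230/199, 66/199)
obs 9: x=0 → posterior Normal(-230/217, 66/217)
obs 10: x=-1 → posterior Normal(-248/235, 66/235)
obs 11: x=-1 → posterior Normal(-266/253, 6/23)
obs 12: x=5/4 → posterior Normal(-487/542, 66/271)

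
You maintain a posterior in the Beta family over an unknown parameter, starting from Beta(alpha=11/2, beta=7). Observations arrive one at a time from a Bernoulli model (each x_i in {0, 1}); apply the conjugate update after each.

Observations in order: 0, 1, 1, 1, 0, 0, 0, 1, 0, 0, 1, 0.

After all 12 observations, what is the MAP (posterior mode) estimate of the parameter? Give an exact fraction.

19/45

obs 1: x=0 → posterior Beta(11/2, 8)
obs 2: x=1 → posterior Beta(13/2, 8)
obs 3: x=1 → posterior Beta(15/2, 8)
obs 4: x=1 → posterior Beta(17/2, 8)
obs 5: x=0 → posterior Beta(17/2, 9)
obs 6: x=0 → posterior Beta(17/2, 10)
obs 7: x=0 → posterior Beta(17/2, 11)
obs 8: x=1 → posterior Beta(19/2, 11)
obs 9: x=0 → posterior Beta(19/2, 12)
obs 10: x=0 → posterior Beta(19/2, 13)
obs 11: x=1 → posterior Beta(21/2, 13)
obs 12: x=0 → posterior Beta(21/2, 14)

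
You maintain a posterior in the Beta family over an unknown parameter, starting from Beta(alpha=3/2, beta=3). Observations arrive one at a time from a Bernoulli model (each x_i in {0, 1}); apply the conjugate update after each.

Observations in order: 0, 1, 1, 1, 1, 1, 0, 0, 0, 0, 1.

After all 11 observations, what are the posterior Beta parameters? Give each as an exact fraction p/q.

obs 1: x=0 → posterior Beta(3/2, 4)
obs 2: x=1 → posterior Beta(5/2, 4)
obs 3: x=1 → posterior Beta(7/2, 4)
obs 4: x=1 → posterior Beta(9/2, 4)
obs 5: x=1 → posterior Beta(11/2, 4)
obs 6: x=1 → posterior Beta(13/2, 4)
obs 7: x=0 → posterior Beta(13/2, 5)
obs 8: x=0 → posterior Beta(13/2, 6)
obs 9: x=0 → posterior Beta(13/2, 7)
obs 10: x=0 → posterior Beta(13/2, 8)
obs 11: x=1 → posterior Beta(15/2, 8)

alpha=15/2, beta=8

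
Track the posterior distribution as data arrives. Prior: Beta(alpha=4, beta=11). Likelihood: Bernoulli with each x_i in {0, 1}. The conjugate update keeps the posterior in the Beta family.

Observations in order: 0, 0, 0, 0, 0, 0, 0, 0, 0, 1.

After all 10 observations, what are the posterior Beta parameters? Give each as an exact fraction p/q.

alpha=5, beta=20

obs 1: x=0 → posterior Beta(4, 12)
obs 2: x=0 → posterior Beta(4, 13)
obs 3: x=0 → posterior Beta(4, 14)
obs 4: x=0 → posterior Beta(4, 15)
obs 5: x=0 → posterior Beta(4, 16)
obs 6: x=0 → posterior Beta(4, 17)
obs 7: x=0 → posterior Beta(4, 18)
obs 8: x=0 → posterior Beta(4, 19)
obs 9: x=0 → posterior Beta(4, 20)
obs 10: x=1 → posterior Beta(5, 20)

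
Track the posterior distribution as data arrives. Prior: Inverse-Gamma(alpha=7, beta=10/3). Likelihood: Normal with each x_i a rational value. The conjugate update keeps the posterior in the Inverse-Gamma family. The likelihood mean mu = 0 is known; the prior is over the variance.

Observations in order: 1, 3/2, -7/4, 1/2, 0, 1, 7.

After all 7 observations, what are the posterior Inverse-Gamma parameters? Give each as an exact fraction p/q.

obs 1: x=1 → posterior Inverse-Gamma(15/2, 23/6)
obs 2: x=3/2 → posterior Inverse-Gamma(8, 119/24)
obs 3: x=-7/4 → posterior Inverse-Gamma(17/2, 623/96)
obs 4: x=1/2 → posterior Inverse-Gamma(9, 635/96)
obs 5: x=0 → posterior Inverse-Gamma(19/2, 635/96)
obs 6: x=1 → posterior Inverse-Gamma(10, 683/96)
obs 7: x=7 → posterior Inverse-Gamma(21/2, 3035/96)

alpha=21/2, beta=3035/96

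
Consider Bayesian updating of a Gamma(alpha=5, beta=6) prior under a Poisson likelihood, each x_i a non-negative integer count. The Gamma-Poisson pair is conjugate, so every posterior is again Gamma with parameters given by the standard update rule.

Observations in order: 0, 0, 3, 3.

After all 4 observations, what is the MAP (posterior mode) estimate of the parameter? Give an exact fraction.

1

obs 1: x=0 → posterior Gamma(5, 7)
obs 2: x=0 → posterior Gamma(5, 8)
obs 3: x=3 → posterior Gamma(8, 9)
obs 4: x=3 → posterior Gamma(11, 10)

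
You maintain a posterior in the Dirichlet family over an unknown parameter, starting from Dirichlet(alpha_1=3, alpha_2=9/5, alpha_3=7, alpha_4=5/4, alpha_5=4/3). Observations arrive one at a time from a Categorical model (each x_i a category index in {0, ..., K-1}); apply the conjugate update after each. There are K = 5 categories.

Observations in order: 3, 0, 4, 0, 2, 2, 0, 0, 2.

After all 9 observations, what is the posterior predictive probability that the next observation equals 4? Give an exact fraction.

obs 1: x=3 → posterior Dirichlet(3, 9/5, 7, 9/4, 4/3)
obs 2: x=0 → posterior Dirichlet(4, 9/5, 7, 9/4, 4/3)
obs 3: x=4 → posterior Dirichlet(4, 9/5, 7, 9/4, 7/3)
obs 4: x=0 → posterior Dirichlet(5, 9/5, 7, 9/4, 7/3)
obs 5: x=2 → posterior Dirichlet(5, 9/5, 8, 9/4, 7/3)
obs 6: x=2 → posterior Dirichlet(5, 9/5, 9, 9/4, 7/3)
obs 7: x=0 → posterior Dirichlet(6, 9/5, 9, 9/4, 7/3)
obs 8: x=0 → posterior Dirichlet(7, 9/5, 9, 9/4, 7/3)
obs 9: x=2 → posterior Dirichlet(7, 9/5, 10, 9/4, 7/3)

140/1403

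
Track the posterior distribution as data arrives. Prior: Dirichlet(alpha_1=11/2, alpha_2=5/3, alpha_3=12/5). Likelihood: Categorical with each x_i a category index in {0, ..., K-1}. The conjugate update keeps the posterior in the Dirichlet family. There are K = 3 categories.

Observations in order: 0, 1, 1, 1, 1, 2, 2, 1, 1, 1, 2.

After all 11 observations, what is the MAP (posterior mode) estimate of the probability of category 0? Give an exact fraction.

165/527

obs 1: x=0 → posterior Dirichlet(13/2, 5/3, 12/5)
obs 2: x=1 → posterior Dirichlet(13/2, 8/3, 12/5)
obs 3: x=1 → posterior Dirichlet(13/2, 11/3, 12/5)
obs 4: x=1 → posterior Dirichlet(13/2, 14/3, 12/5)
obs 5: x=1 → posterior Dirichlet(13/2, 17/3, 12/5)
obs 6: x=2 → posterior Dirichlet(13/2, 17/3, 17/5)
obs 7: x=2 → posterior Dirichlet(13/2, 17/3, 22/5)
obs 8: x=1 → posterior Dirichlet(13/2, 20/3, 22/5)
obs 9: x=1 → posterior Dirichlet(13/2, 23/3, 22/5)
obs 10: x=1 → posterior Dirichlet(13/2, 26/3, 22/5)
obs 11: x=2 → posterior Dirichlet(13/2, 26/3, 27/5)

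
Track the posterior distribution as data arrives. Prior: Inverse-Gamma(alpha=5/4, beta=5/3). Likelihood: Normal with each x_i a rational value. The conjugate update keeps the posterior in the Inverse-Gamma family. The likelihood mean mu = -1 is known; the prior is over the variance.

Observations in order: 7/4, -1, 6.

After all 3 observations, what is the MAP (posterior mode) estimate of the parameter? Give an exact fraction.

obs 1: x=7/4 → posterior Inverse-Gamma(7/4, 523/96)
obs 2: x=-1 → posterior Inverse-Gamma(9/4, 523/96)
obs 3: x=6 → posterior Inverse-Gamma(11/4, 2875/96)

575/72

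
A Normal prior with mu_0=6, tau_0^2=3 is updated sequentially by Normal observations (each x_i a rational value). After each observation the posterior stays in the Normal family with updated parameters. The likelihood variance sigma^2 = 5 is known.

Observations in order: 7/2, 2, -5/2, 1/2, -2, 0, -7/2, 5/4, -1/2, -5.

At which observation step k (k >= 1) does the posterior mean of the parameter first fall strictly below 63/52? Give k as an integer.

obs 1: x=7/2 → posterior Normal(81/16, 15/8)
obs 2: x=2 → posterior Normal(93/22, 15/11)
obs 3: x=-5/2 → posterior Normal(39/14, 15/14)
obs 4: x=1/2 → posterior Normal(81/34, 15/17)
obs 5: x=-2 → posterior Normal(69/40, 3/4)
obs 6: x=0 → posterior Normal(3/2, 15/23)
obs 7: x=-7/2 → posterior Normal(12/13, 15/26)
obs 8: x=5/4 → posterior Normal(111/116, 15/29)
obs 9: x=-1/2 → posterior Normal(105/128, 15/32)
obs 10: x=-5 → posterior Normal(9/28, 3/7)

k = 7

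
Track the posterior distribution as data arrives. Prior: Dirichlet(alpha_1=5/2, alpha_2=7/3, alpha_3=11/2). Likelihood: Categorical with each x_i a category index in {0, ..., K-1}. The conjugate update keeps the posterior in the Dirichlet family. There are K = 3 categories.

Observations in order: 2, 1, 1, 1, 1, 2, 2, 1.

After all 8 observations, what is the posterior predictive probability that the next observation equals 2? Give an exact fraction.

obs 1: x=2 → posterior Dirichlet(5/2, 7/3, 13/2)
obs 2: x=1 → posterior Dirichlet(5/2, 10/3, 13/2)
obs 3: x=1 → posterior Dirichlet(5/2, 13/3, 13/2)
obs 4: x=1 → posterior Dirichlet(5/2, 16/3, 13/2)
obs 5: x=1 → posterior Dirichlet(5/2, 19/3, 13/2)
obs 6: x=2 → posterior Dirichlet(5/2, 19/3, 15/2)
obs 7: x=2 → posterior Dirichlet(5/2, 19/3, 17/2)
obs 8: x=1 → posterior Dirichlet(5/2, 22/3, 17/2)

51/110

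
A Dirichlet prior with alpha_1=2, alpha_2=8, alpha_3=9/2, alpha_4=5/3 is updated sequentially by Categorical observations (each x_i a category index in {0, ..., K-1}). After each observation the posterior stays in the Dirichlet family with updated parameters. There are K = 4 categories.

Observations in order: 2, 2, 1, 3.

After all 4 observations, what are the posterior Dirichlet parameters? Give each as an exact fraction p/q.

obs 1: x=2 → posterior Dirichlet(2, 8, 11/2, 5/3)
obs 2: x=2 → posterior Dirichlet(2, 8, 13/2, 5/3)
obs 3: x=1 → posterior Dirichlet(2, 9, 13/2, 5/3)
obs 4: x=3 → posterior Dirichlet(2, 9, 13/2, 8/3)

alpha_1=2, alpha_2=9, alpha_3=13/2, alpha_4=8/3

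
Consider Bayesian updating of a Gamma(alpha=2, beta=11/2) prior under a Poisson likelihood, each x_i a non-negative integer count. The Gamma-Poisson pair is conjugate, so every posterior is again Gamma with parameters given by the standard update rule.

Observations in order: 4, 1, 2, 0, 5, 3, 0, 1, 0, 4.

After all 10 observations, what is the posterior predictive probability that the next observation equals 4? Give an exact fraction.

11878868846790540543875887938549522400/275403687974920240937326446145324980579

obs 1: x=4 → posterior Gamma(6, 13/2)
obs 2: x=1 → posterior Gamma(7, 15/2)
obs 3: x=2 → posterior Gamma(9, 17/2)
obs 4: x=0 → posterior Gamma(9, 19/2)
obs 5: x=5 → posterior Gamma(14, 21/2)
obs 6: x=3 → posterior Gamma(17, 23/2)
obs 7: x=0 → posterior Gamma(17, 25/2)
obs 8: x=1 → posterior Gamma(18, 27/2)
obs 9: x=0 → posterior Gamma(18, 29/2)
obs 10: x=4 → posterior Gamma(22, 31/2)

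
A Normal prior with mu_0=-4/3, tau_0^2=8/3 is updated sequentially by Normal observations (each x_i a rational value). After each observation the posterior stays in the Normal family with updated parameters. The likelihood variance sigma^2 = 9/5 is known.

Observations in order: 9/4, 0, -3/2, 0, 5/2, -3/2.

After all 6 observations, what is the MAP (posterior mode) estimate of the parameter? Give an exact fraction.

34/267

obs 1: x=9/4 → posterior Normal(54/67, 72/67)
obs 2: x=0 → posterior Normal(54/107, 72/107)
obs 3: x=-3/2 → posterior Normal(-2/49, 24/49)
obs 4: x=0 → posterior Normal(-6/187, 72/187)
obs 5: x=5/2 → posterior Normal(94/227, 72/227)
obs 6: x=-3/2 → posterior Normal(34/267, 24/89)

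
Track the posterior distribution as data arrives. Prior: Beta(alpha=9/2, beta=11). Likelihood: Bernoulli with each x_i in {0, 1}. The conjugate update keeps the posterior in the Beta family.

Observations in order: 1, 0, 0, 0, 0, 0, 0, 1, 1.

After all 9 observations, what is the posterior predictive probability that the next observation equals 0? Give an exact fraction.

34/49

obs 1: x=1 → posterior Beta(11/2, 11)
obs 2: x=0 → posterior Beta(11/2, 12)
obs 3: x=0 → posterior Beta(11/2, 13)
obs 4: x=0 → posterior Beta(11/2, 14)
obs 5: x=0 → posterior Beta(11/2, 15)
obs 6: x=0 → posterior Beta(11/2, 16)
obs 7: x=0 → posterior Beta(11/2, 17)
obs 8: x=1 → posterior Beta(13/2, 17)
obs 9: x=1 → posterior Beta(15/2, 17)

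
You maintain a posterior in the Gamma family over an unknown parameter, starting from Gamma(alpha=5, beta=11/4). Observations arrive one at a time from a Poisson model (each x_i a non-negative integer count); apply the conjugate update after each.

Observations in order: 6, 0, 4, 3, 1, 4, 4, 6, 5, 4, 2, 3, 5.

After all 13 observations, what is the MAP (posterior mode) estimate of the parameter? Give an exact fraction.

obs 1: x=6 → posterior Gamma(11, 15/4)
obs 2: x=0 → posterior Gamma(11, 19/4)
obs 3: x=4 → posterior Gamma(15, 23/4)
obs 4: x=3 → posterior Gamma(18, 27/4)
obs 5: x=1 → posterior Gamma(19, 31/4)
obs 6: x=4 → posterior Gamma(23, 35/4)
obs 7: x=4 → posterior Gamma(27, 39/4)
obs 8: x=6 → posterior Gamma(33, 43/4)
obs 9: x=5 → posterior Gamma(38, 47/4)
obs 10: x=4 → posterior Gamma(42, 51/4)
obs 11: x=2 → posterior Gamma(44, 55/4)
obs 12: x=3 → posterior Gamma(47, 59/4)
obs 13: x=5 → posterior Gamma(52, 63/4)

68/21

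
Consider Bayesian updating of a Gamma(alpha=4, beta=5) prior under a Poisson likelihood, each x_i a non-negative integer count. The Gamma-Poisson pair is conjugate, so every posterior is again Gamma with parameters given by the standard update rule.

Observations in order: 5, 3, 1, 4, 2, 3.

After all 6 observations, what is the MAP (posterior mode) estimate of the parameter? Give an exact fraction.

obs 1: x=5 → posterior Gamma(9, 6)
obs 2: x=3 → posterior Gamma(12, 7)
obs 3: x=1 → posterior Gamma(13, 8)
obs 4: x=4 → posterior Gamma(17, 9)
obs 5: x=2 → posterior Gamma(19, 10)
obs 6: x=3 → posterior Gamma(22, 11)

21/11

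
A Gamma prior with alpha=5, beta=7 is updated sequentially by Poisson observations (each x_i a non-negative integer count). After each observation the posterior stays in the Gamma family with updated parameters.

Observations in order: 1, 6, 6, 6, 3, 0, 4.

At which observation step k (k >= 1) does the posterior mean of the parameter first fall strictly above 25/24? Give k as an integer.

k = 2

obs 1: x=1 → posterior Gamma(6, 8)
obs 2: x=6 → posterior Gamma(12, 9)
obs 3: x=6 → posterior Gamma(18, 10)
obs 4: x=6 → posterior Gamma(24, 11)
obs 5: x=3 → posterior Gamma(27, 12)
obs 6: x=0 → posterior Gamma(27, 13)
obs 7: x=4 → posterior Gamma(31, 14)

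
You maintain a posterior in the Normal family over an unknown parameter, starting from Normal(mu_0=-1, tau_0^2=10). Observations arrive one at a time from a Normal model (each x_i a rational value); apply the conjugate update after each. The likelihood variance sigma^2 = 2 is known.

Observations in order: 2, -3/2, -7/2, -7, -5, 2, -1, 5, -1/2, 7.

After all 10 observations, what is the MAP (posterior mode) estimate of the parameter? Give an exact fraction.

obs 1: x=2 → posterior Normal(3/2, 5/3)
obs 2: x=-3/2 → posterior Normal(3/22, 10/11)
obs 3: x=-7/2 → posterior Normal(-1, 5/8)
obs 4: x=-7 → posterior Normal(-17/7, 10/21)
obs 5: x=-5 → posterior Normal(-38/13, 5/13)
obs 6: x=2 → posterior Normal(-66/31, 10/31)
obs 7: x=-1 → posterior Normal(-71/36, 5/18)
obs 8: x=5 → posterior Normal(-46/41, 10/41)
obs 9: x=-1/2 → posterior Normal(-97/92, 5/23)
obs 10: x=7 → posterior Normal(-9/34, 10/51)

-9/34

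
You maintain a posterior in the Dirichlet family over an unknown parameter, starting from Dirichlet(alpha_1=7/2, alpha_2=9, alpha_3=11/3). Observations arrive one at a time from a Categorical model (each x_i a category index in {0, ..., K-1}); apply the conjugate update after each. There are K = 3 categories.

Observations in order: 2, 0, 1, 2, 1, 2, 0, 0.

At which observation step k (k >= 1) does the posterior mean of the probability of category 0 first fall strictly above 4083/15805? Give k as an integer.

obs 1: x=2 → posterior Dirichlet(7/2, 9, 14/3)
obs 2: x=0 → posterior Dirichlet(9/2, 9, 14/3)
obs 3: x=1 → posterior Dirichlet(9/2, 10, 14/3)
obs 4: x=2 → posterior Dirichlet(9/2, 10, 17/3)
obs 5: x=1 → posterior Dirichlet(9/2, 11, 17/3)
obs 6: x=2 → posterior Dirichlet(9/2, 11, 20/3)
obs 7: x=0 → posterior Dirichlet(11/2, 11, 20/3)
obs 8: x=0 → posterior Dirichlet(13/2, 11, 20/3)

k = 8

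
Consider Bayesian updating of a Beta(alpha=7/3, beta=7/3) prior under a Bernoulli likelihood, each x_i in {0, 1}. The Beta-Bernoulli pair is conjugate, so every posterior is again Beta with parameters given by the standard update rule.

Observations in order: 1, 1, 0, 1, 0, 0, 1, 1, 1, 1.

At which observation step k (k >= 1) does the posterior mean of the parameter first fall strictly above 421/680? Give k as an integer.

k = 2

obs 1: x=1 → posterior Beta(10/3, 7/3)
obs 2: x=1 → posterior Beta(13/3, 7/3)
obs 3: x=0 → posterior Beta(13/3, 10/3)
obs 4: x=1 → posterior Beta(16/3, 10/3)
obs 5: x=0 → posterior Beta(16/3, 13/3)
obs 6: x=0 → posterior Beta(16/3, 16/3)
obs 7: x=1 → posterior Beta(19/3, 16/3)
obs 8: x=1 → posterior Beta(22/3, 16/3)
obs 9: x=1 → posterior Beta(25/3, 16/3)
obs 10: x=1 → posterior Beta(28/3, 16/3)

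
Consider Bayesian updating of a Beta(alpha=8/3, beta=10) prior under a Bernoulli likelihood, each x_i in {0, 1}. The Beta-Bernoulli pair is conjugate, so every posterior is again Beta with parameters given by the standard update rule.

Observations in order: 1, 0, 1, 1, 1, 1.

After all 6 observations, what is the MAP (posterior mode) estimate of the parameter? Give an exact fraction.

obs 1: x=1 → posterior Beta(11/3, 10)
obs 2: x=0 → posterior Beta(11/3, 11)
obs 3: x=1 → posterior Beta(14/3, 11)
obs 4: x=1 → posterior Beta(17/3, 11)
obs 5: x=1 → posterior Beta(20/3, 11)
obs 6: x=1 → posterior Beta(23/3, 11)

2/5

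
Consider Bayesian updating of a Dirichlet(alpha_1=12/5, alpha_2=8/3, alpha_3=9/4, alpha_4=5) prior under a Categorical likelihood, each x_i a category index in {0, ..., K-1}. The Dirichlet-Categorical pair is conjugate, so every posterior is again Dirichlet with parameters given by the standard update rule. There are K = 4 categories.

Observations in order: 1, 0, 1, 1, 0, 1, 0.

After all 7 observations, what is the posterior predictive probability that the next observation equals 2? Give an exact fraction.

obs 1: x=1 → posterior Dirichlet(12/5, 11/3, 9/4, 5)
obs 2: x=0 → posterior Dirichlet(17/5, 11/3, 9/4, 5)
obs 3: x=1 → posterior Dirichlet(17/5, 14/3, 9/4, 5)
obs 4: x=1 → posterior Dirichlet(17/5, 17/3, 9/4, 5)
obs 5: x=0 → posterior Dirichlet(22/5, 17/3, 9/4, 5)
obs 6: x=1 → posterior Dirichlet(22/5, 20/3, 9/4, 5)
obs 7: x=0 → posterior Dirichlet(27/5, 20/3, 9/4, 5)

135/1159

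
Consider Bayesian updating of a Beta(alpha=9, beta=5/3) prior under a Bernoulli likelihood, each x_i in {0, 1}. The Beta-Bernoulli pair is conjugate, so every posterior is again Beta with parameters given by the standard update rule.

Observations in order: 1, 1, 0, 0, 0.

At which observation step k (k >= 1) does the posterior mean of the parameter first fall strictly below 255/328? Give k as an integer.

obs 1: x=1 → posterior Beta(10, 5/3)
obs 2: x=1 → posterior Beta(11, 5/3)
obs 3: x=0 → posterior Beta(11, 8/3)
obs 4: x=0 → posterior Beta(11, 11/3)
obs 5: x=0 → posterior Beta(11, 14/3)

k = 4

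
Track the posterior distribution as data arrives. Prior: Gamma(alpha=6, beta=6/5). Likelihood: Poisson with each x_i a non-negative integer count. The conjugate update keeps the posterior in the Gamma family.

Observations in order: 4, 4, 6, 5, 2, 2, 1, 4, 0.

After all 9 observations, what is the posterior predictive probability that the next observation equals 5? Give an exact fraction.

obs 1: x=4 → posterior Gamma(10, 11/5)
obs 2: x=4 → posterior Gamma(14, 16/5)
obs 3: x=6 → posterior Gamma(20, 21/5)
obs 4: x=5 → posterior Gamma(25, 26/5)
obs 5: x=2 → posterior Gamma(27, 31/5)
obs 6: x=2 → posterior Gamma(29, 36/5)
obs 7: x=1 → posterior Gamma(30, 41/5)
obs 8: x=4 → posterior Gamma(34, 46/5)
obs 9: x=0 → posterior Gamma(34, 51/5)

1278678933451106769539266821555736030200072494564871407621307665625/10794561812659392281018971467827879855498125493420183297173869297664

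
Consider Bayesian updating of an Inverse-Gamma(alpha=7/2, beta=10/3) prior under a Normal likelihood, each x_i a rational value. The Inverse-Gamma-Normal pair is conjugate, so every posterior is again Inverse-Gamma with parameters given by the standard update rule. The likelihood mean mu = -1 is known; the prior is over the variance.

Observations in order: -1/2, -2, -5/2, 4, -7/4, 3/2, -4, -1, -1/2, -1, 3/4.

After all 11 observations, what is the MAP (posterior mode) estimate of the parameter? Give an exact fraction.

1303/480

obs 1: x=-1/2 → posterior Inverse-Gamma(4, 83/24)
obs 2: x=-2 → posterior Inverse-Gamma(9/2, 95/24)
obs 3: x=-5/2 → posterior Inverse-Gamma(5, 61/12)
obs 4: x=4 → posterior Inverse-Gamma(11/2, 211/12)
obs 5: x=-7/4 → posterior Inverse-Gamma(6, 1715/96)
obs 6: x=3/2 → posterior Inverse-Gamma(13/2, 2015/96)
obs 7: x=-4 → posterior Inverse-Gamma(7, 2447/96)
obs 8: x=-1 → posterior Inverse-Gamma(15/2, 2447/96)
obs 9: x=-1/2 → posterior Inverse-Gamma(8, 2459/96)
obs 10: x=-1 → posterior Inverse-Gamma(17/2, 2459/96)
obs 11: x=3/4 → posterior Inverse-Gamma(9, 1303/48)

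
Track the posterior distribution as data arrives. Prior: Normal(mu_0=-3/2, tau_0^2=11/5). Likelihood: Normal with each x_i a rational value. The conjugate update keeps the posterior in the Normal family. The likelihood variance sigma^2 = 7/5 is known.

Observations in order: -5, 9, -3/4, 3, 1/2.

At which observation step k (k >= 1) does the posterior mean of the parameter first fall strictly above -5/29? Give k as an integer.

obs 1: x=-5 → posterior Normal(-131/36, 77/90)
obs 2: x=9 → posterior Normal(67/58, 77/145)
obs 3: x=-3/4 → posterior Normal(101/160, 77/200)
obs 4: x=3 → posterior Normal(233/204, 77/255)
obs 5: x=1/2 → posterior Normal(255/248, 77/310)

k = 2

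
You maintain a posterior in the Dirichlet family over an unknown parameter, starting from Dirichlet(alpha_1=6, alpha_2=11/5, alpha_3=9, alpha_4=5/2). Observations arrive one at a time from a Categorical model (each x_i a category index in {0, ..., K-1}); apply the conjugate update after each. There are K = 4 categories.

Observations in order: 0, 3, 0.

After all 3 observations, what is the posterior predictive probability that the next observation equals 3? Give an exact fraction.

obs 1: x=0 → posterior Dirichlet(7, 11/5, 9, 5/2)
obs 2: x=3 → posterior Dirichlet(7, 11/5, 9, 7/2)
obs 3: x=0 → posterior Dirichlet(8, 11/5, 9, 7/2)

35/227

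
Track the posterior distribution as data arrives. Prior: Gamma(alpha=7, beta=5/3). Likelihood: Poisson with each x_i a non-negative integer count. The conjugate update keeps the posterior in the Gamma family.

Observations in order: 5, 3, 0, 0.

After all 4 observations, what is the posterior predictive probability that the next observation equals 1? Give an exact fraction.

obs 1: x=5 → posterior Gamma(12, 8/3)
obs 2: x=3 → posterior Gamma(15, 11/3)
obs 3: x=0 → posterior Gamma(15, 14/3)
obs 4: x=0 → posterior Gamma(15, 17/3)

25761807463588342137/131072000000000000000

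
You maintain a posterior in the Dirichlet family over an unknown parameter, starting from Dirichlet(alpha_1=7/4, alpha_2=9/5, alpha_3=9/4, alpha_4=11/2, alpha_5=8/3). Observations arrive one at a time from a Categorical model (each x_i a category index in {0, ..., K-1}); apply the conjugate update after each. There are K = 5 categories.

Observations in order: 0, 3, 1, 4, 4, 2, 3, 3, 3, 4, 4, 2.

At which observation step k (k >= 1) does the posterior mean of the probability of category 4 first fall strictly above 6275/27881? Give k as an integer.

k = 5

obs 1: x=0 → posterior Dirichlet(11/4, 9/5, 9/4, 11/2, 8/3)
obs 2: x=3 → posterior Dirichlet(11/4, 9/5, 9/4, 13/2, 8/3)
obs 3: x=1 → posterior Dirichlet(11/4, 14/5, 9/4, 13/2, 8/3)
obs 4: x=4 → posterior Dirichlet(11/4, 14/5, 9/4, 13/2, 11/3)
obs 5: x=4 → posterior Dirichlet(11/4, 14/5, 9/4, 13/2, 14/3)
obs 6: x=2 → posterior Dirichlet(11/4, 14/5, 13/4, 13/2, 14/3)
obs 7: x=3 → posterior Dirichlet(11/4, 14/5, 13/4, 15/2, 14/3)
obs 8: x=3 → posterior Dirichlet(11/4, 14/5, 13/4, 17/2, 14/3)
obs 9: x=3 → posterior Dirichlet(11/4, 14/5, 13/4, 19/2, 14/3)
obs 10: x=4 → posterior Dirichlet(11/4, 14/5, 13/4, 19/2, 17/3)
obs 11: x=4 → posterior Dirichlet(11/4, 14/5, 13/4, 19/2, 20/3)
obs 12: x=2 → posterior Dirichlet(11/4, 14/5, 17/4, 19/2, 20/3)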